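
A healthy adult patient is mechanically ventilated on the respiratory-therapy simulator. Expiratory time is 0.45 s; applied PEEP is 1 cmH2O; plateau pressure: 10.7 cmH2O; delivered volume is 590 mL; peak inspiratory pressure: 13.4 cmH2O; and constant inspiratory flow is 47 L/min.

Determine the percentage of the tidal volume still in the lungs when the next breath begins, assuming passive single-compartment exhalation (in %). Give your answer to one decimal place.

Flow: 47 L/min ÷ 60 = 0.7833 L/s.
R = (PIP − Pplat)/V̇ = (13.4 − 10.7) / 0.7833 = 2.7/0.7833 = 3.447 cmH2O·s/L.
C = Vt/(Pplat − PEEP) = 590.0 / (10.7 − 1) = 590.0/9.7 = 60.825 mL/cmH2O.
τ = R × C = 3.447 × 0.06083 L/cmH2O = 0.2097 s.
Fraction remaining at end-expiration = e^(−Te/τ) = e^(−0.45/0.2097) = 0.117 → 11.7%.

11.7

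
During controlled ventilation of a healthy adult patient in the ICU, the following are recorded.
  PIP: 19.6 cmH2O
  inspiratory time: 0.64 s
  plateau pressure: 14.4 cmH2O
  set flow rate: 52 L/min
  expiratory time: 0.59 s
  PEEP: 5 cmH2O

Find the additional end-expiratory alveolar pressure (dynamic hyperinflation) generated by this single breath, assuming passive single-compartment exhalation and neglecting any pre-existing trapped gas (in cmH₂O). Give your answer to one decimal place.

1.8

Flow: 52 L/min ÷ 60 = 0.8667 L/s.
Vt = flow × Ti = 0.8667 L/s × 0.64 s × 1000 mL/L = 554.69 mL.
R = (PIP − Pplat)/V̇ = (19.6 − 14.4) / 0.8667 = 5.2/0.8667 = 6.0 cmH2O·s/L.
C = Vt/(Pplat − PEEP) = 554.69 / (14.4 − 5) = 554.69/9.4 = 59.01 mL/cmH2O.
τ = R × C = 6.0 × 0.05901 L/cmH2O = 0.3541 s.
Fraction remaining = e^(−Te/τ) = e^(−0.59/0.3541) = 0.189; trapped volume = 554.69 × 0.189 = 104.84 mL.
Additional alveolar pressure from trapping ≈ V_trapped / C = 104.84 / 59.01 = 1.777 cmH2O.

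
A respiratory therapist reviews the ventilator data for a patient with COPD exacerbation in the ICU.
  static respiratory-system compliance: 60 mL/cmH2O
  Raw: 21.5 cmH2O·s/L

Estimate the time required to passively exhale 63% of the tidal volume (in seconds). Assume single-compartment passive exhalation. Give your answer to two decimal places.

τ = R × C = 21.5 × 60 mL/cmH2O = 21.5 × 0.060 L/cmH2O = 1.29 s.
Exhaled fraction f = 1 − e^(−t/τ) → t = −τ·ln(1 − f) = −1.29·ln(0.37) = 1.283 s.

1.28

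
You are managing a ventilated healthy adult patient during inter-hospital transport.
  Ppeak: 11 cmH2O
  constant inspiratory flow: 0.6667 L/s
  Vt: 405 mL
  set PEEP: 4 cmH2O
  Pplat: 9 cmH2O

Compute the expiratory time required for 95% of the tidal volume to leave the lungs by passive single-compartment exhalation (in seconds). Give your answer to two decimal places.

R = (PIP − Pplat)/V̇ = (11 − 9) / 0.6667 = 2.0/0.6667 = 3.0 cmH2O·s/L.
C = Vt/(Pplat − PEEP) = 405.0 / (9 − 4) = 405.0/5.0 = 81.0 mL/cmH2O.
τ = R × C = 3.0 × 0.081 L/cmH2O = 0.243 s.
t = −τ·ln(1 − 0.95) = −0.243·ln(0.05) = 0.728 s.

0.73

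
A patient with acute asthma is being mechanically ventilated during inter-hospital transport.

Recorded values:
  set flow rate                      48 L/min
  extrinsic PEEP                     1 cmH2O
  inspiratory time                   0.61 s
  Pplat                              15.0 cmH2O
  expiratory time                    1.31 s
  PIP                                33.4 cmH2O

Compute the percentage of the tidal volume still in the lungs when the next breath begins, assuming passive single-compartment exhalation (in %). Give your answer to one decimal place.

Flow: 48 L/min ÷ 60 = 0.8 L/s.
Vt = flow × Ti = 0.8 L/s × 0.61 s × 1000 mL/L = 488.0 mL.
R = (PIP − Pplat)/V̇ = (33.4 − 15.0) / 0.8 = 18.4/0.8 = 23.0 cmH2O·s/L.
C = Vt/(Pplat − PEEP) = 488.0 / (15.0 − 1) = 488.0/14.0 = 34.857 mL/cmH2O.
τ = R × C = 23.0 × 0.03486 L/cmH2O = 0.8018 s.
Fraction remaining at end-expiration = e^(−Te/τ) = e^(−1.31/0.8018) = 0.1952 → 19.52%.

19.5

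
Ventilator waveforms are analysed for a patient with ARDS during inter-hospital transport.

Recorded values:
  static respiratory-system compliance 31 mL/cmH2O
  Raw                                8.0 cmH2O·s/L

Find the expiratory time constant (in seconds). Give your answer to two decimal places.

0.25

τ = R × C = 8.0 × 31 mL/cmH2O = 8.0 × 0.031 L/cmH2O = 0.248 s.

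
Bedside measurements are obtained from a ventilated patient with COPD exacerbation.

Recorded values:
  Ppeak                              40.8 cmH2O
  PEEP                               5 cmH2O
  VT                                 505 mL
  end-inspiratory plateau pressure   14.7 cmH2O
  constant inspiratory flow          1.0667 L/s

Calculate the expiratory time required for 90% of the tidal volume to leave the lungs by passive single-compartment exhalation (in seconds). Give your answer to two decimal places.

2.93

R = (PIP − Pplat)/V̇ = (40.8 − 14.7) / 1.0667 = 26.1/1.0667 = 24.468 cmH2O·s/L.
C = Vt/(Pplat − PEEP) = 505.0 / (14.7 − 5) = 505.0/9.7 = 52.062 mL/cmH2O.
τ = R × C = 24.468 × 0.05206 L/cmH2O = 1.274 s.
t = −τ·ln(1 − 0.90) = −1.274·ln(0.1) = 2.933 s.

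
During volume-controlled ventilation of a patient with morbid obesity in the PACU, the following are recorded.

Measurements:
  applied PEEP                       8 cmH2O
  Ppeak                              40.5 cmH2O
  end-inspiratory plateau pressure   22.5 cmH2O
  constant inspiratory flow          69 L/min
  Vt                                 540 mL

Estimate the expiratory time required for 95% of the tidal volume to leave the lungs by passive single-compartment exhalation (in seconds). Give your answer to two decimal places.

1.75

Flow: 69 L/min ÷ 60 = 1.15 L/s.
R = (PIP − Pplat)/V̇ = (40.5 − 22.5) / 1.15 = 18.0/1.15 = 15.652 cmH2O·s/L.
C = Vt/(Pplat − PEEP) = 540.0 / (22.5 − 8) = 540.0/14.5 = 37.241 mL/cmH2O.
τ = R × C = 15.652 × 0.03724 L/cmH2O = 0.5829 s.
t = −τ·ln(1 − 0.95) = −0.5829·ln(0.05) = 1.746 s.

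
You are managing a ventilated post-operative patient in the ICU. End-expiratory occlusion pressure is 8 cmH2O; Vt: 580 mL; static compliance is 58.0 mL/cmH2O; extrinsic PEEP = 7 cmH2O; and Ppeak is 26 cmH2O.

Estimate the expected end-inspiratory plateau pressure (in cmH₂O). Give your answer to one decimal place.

End-expiratory occlusion gives total PEEP = 8 cmH2O (intrinsic PEEP = 8 − 7 = 1). Use total PEEP for the elastic gradient.
Pplat = PEEPtotal + Vt / Cstat = 8 + 580 / 58.0 = 8 + 10.0 = 18.0 cmH2O.

18.0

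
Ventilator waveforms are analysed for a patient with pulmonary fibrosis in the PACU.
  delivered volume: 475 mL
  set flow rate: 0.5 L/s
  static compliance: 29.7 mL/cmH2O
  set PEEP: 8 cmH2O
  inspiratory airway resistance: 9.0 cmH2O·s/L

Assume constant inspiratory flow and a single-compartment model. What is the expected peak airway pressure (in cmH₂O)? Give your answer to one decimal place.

Equation of motion (constant flow): PIP = Vt/C + R·V̇ + PEEP.
PIP = 475/29.7 + 9.0×0.5 + 8 = 15.993 + 4.5 + 8 = 28.493 cmH2O.

28.5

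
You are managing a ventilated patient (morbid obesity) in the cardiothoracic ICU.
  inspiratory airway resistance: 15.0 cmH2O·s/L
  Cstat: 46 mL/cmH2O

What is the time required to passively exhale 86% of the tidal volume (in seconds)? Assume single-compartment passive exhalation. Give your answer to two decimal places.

1.36

τ = R × C = 15.0 × 46 mL/cmH2O = 15.0 × 0.046 L/cmH2O = 0.69 s.
Exhaled fraction f = 1 − e^(−t/τ) → t = −τ·ln(1 − f) = −0.69·ln(0.14) = 1.357 s.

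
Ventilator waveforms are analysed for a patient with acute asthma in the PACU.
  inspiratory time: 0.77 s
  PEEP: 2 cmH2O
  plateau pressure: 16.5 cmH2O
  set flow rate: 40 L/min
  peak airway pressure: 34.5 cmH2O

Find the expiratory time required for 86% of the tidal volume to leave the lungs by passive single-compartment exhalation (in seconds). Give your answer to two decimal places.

Flow: 40 L/min ÷ 60 = 0.6667 L/s.
Vt = flow × Ti = 0.6667 L/s × 0.77 s × 1000 mL/L = 513.36 mL.
R = (PIP − Pplat)/V̇ = (34.5 − 16.5) / 0.6667 = 18.0/0.6667 = 26.999 cmH2O·s/L.
C = Vt/(Pplat − PEEP) = 513.36 / (16.5 − 2) = 513.36/14.5 = 35.404 mL/cmH2O.
τ = R × C = 26.999 × 0.0354 L/cmH2O = 0.9558 s.
t = −τ·ln(1 − 0.86) = −0.9558·ln(0.14) = 1.879 s.

1.88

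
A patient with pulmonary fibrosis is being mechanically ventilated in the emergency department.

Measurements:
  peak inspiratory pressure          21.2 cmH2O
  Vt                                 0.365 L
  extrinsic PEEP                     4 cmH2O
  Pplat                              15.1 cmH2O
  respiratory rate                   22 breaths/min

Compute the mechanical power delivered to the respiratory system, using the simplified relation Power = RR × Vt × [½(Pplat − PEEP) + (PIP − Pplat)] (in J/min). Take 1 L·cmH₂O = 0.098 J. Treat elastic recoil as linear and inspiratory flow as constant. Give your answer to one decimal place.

Per-breath work = Vt × [½(Pplat−PEEP) + (PIP−Pplat)] = 0.365 × [0.5×11.1 + 6.1] = 0.365 × 11.65 = 4.252 L·cmH2O.
Power = 22 × 4.252 = 93.544 L·cmH2O/min.
× 0.098 J/(L·cmH2O) → 9.167 J/min.

9.2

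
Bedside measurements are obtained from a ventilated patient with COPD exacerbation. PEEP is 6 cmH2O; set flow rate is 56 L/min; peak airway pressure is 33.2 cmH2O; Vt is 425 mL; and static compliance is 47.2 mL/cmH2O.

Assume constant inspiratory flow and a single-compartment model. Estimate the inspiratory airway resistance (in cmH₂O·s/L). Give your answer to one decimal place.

19.5

Flow: 56 L/min ÷ 60 = 0.9333 L/s.
Equation of motion (constant flow): PIP = Vt/C + R·V̇ + PEEP.
R·V̇ = PIP − Vt/C − PEEP = 33.2 − 425/47.2 − 6 = 33.2 − 9.004 − 6 = 18.196 cmH2O.
R = 18.196 / 0.9333 = 19.496 cmH2O·s/L.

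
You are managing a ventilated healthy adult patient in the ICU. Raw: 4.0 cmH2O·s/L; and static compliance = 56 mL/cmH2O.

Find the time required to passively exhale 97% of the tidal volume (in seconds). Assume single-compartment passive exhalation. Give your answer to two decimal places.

0.79

τ = R × C = 4.0 × 56 mL/cmH2O = 4.0 × 0.056 L/cmH2O = 0.224 s.
Exhaled fraction f = 1 − e^(−t/τ) → t = −τ·ln(1 − f) = −0.224·ln(0.03) = 0.7855 s.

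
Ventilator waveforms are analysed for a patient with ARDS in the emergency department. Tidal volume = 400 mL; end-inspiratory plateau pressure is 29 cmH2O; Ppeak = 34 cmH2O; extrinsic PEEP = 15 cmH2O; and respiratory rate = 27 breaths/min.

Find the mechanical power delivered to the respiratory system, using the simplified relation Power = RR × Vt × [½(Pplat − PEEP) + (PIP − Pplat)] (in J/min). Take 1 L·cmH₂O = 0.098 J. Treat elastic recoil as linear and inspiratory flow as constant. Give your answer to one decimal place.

12.7

Per-breath work = Vt × [½(Pplat−PEEP) + (PIP−Pplat)] = 0.400 × [0.5×14.0 + 5.0] = 0.400 × 12.0 = 4.8 L·cmH2O.
Power = 27 × 4.8 = 129.6 L·cmH2O/min.
× 0.098 J/(L·cmH2O) → 12.701 J/min.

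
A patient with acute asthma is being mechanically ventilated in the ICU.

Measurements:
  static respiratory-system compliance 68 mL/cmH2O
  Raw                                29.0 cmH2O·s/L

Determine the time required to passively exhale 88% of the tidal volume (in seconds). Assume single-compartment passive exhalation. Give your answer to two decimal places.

τ = R × C = 29.0 × 68 mL/cmH2O = 29.0 × 0.068 L/cmH2O = 1.972 s.
Exhaled fraction f = 1 − e^(−t/τ) → t = −τ·ln(1 − f) = −1.972·ln(0.12) = 4.181 s.

4.18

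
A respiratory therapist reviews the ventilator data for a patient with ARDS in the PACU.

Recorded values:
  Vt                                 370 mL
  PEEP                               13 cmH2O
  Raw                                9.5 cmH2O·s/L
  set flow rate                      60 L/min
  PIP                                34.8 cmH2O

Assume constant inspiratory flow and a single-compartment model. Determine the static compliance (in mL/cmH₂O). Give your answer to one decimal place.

Flow: 60 L/min ÷ 60 = 1 L/s.
Equation of motion (constant flow): PIP = Vt/C + R·V̇ + PEEP.
Vt/C = PIP − R·V̇ − PEEP = 34.8 − 9.5×1 − 13 = 34.8 − 9.5 − 13 = 12.3 cmH2O.
C = Vt / 12.3 = 370 / 12.3 = 30.081 mL/cmH2O.

30.1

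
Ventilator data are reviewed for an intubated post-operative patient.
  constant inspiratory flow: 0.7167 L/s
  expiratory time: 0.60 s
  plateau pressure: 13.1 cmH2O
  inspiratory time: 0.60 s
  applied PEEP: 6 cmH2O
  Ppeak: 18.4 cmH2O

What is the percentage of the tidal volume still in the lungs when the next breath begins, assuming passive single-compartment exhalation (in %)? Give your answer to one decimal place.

Vt = flow × Ti = 0.7167 L/s × 0.60 s × 1000 mL/L = 430.02 mL.
R = (PIP − Pplat)/V̇ = (18.4 − 13.1) / 0.7167 = 5.3/0.7167 = 7.395 cmH2O·s/L.
C = Vt/(Pplat − PEEP) = 430.02 / (13.1 − 6) = 430.02/7.1 = 60.566 mL/cmH2O.
τ = R × C = 7.395 × 0.06057 L/cmH2O = 0.4479 s.
Fraction remaining at end-expiration = e^(−Te/τ) = e^(−0.60/0.4479) = 0.262 → 26.2%.

26.2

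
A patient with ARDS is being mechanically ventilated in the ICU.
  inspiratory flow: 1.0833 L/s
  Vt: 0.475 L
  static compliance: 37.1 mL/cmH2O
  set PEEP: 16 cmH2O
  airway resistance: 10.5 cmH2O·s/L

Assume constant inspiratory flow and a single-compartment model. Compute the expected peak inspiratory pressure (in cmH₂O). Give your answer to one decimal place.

Equation of motion (constant flow): PIP = Vt/C + R·V̇ + PEEP.
PIP = 475/37.1 + 10.5×1.0833 + 16 = 12.803 + 11.375 + 16 = 40.178 cmH2O.

40.2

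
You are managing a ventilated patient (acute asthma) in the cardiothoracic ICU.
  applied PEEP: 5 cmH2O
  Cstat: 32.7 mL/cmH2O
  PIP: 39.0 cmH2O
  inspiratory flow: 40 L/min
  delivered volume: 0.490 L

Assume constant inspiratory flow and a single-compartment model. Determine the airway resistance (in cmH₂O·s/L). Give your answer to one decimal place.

28.5

Flow: 40 L/min ÷ 60 = 0.6667 L/s.
Equation of motion (constant flow): PIP = Vt/C + R·V̇ + PEEP.
R·V̇ = PIP − Vt/C − PEEP = 39.0 − 490/32.7 − 5 = 39.0 − 14.985 − 5 = 19.015 cmH2O.
R = 19.015 / 0.6667 = 28.521 cmH2O·s/L.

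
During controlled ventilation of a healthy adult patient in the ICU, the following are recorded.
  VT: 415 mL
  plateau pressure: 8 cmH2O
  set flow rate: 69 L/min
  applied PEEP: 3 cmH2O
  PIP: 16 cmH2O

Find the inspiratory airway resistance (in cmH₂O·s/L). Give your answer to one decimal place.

7.0

Flow: 69 L/min ÷ 60 = 1.15 L/s.
Raw = (PIP − Pplat) / flow = (16 − 8) / 1.15 = 8.0 / 1.15 = 6.957 cmH2O·s/L.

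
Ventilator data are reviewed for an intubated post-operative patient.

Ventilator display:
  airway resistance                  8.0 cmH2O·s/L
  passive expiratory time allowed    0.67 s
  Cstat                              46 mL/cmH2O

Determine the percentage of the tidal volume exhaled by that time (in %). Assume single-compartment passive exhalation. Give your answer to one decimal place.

τ = R × C = 8.0 × 46 mL/cmH2O = 8.0 × 0.046 L/cmH2O = 0.368 s.
Passive exhalation: V(t)/V₀ = e^(−t/τ) = e^(−0.67/0.368) = 0.1619.
Fraction exhaled = 1 − 0.1619 = 0.8381 → 83.81%.

83.8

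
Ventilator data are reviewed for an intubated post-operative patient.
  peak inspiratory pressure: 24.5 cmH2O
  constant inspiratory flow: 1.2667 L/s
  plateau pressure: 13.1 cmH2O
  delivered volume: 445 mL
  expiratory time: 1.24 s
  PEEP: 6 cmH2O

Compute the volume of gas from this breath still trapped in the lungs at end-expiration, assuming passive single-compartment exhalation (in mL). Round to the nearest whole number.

R = (PIP − Pplat)/V̇ = (24.5 − 13.1) / 1.2667 = 11.4/1.2667 = 9.0 cmH2O·s/L.
C = Vt/(Pplat − PEEP) = 445.0 / (13.1 − 6) = 445.0/7.1 = 62.676 mL/cmH2O.
τ = R × C = 9.0 × 0.06268 L/cmH2O = 0.5641 s.
Fraction remaining = e^(−Te/τ) = e^(−1.24/0.5641) = 0.111.
Trapped volume = 445.0 × 0.111 = 49.395 mL.

49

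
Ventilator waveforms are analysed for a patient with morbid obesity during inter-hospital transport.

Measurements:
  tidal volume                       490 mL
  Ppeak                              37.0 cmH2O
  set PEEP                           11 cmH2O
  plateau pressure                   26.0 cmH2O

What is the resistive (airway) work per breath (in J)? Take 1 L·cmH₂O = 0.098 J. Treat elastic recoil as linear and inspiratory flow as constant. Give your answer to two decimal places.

With constant inspiratory flow the resistive pressure is constant at PIP − Pplat = 37.0 − 26.0 = 11.0 cmH2O, so resistive work = 11.0 × 0.490 = 5.39 L·cmH2O.
× 0.098 J/(L·cmH2O) → 0.5282 J.

0.53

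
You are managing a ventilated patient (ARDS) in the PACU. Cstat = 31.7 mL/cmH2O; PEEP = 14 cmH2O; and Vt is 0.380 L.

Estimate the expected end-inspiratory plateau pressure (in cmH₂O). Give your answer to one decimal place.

26.0

Pplat = PEEP + Vt / Cstat = 14 + 380 / 31.7 = 14 + 11.987 = 25.987 cmH2O.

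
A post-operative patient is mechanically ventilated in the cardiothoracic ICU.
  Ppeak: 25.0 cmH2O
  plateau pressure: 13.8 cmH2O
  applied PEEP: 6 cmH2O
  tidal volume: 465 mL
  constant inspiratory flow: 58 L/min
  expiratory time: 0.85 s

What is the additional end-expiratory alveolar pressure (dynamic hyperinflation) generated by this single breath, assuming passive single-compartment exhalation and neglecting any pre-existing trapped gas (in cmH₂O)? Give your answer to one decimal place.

Flow: 58 L/min ÷ 60 = 0.9667 L/s.
R = (PIP − Pplat)/V̇ = (25.0 − 13.8) / 0.9667 = 11.2/0.9667 = 11.586 cmH2O·s/L.
C = Vt/(Pplat − PEEP) = 465.0 / (13.8 − 6) = 465.0/7.8 = 59.615 mL/cmH2O.
τ = R × C = 11.586 × 0.05962 L/cmH2O = 0.6908 s.
Fraction remaining = e^(−Te/τ) = e^(−0.85/0.6908) = 0.2922; trapped volume = 465.0 × 0.2922 = 135.87 mL.
Additional alveolar pressure from trapping ≈ V_trapped / C = 135.87 / 59.615 = 2.279 cmH2O.

2.3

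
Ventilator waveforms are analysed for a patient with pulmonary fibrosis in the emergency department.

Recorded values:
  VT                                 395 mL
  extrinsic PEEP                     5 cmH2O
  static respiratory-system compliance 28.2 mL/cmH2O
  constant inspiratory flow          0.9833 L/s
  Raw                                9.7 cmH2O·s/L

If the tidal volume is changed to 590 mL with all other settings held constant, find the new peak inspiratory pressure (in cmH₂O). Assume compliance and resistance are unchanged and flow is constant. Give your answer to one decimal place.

35.5

PIP = Vt/C + R·V̇ + PEEP (constant-flow equation of motion).
Only the elastic term changes: ΔPIP = ΔVt / C = (590 − 395) / 28.2 = 6.915 cmH2O.
Original PIP = 395/28.2 + 9.7×0.9833 + 5 = 28.545 cmH2O; new PIP = 28.545 + (6.915) = 35.46 cmH2O.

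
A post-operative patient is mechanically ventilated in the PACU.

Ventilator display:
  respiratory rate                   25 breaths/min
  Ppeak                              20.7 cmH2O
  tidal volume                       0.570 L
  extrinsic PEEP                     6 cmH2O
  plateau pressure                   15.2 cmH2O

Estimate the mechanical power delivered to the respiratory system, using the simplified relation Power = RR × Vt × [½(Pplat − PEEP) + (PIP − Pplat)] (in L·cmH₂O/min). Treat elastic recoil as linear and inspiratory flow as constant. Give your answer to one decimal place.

143.9

Per-breath work = Vt × [½(Pplat−PEEP) + (PIP−Pplat)] = 0.570 × [0.5×9.2 + 5.5] = 0.570 × 10.1 = 5.757 L·cmH2O.
Power = 25 × 5.757 = 143.93 L·cmH2O/min.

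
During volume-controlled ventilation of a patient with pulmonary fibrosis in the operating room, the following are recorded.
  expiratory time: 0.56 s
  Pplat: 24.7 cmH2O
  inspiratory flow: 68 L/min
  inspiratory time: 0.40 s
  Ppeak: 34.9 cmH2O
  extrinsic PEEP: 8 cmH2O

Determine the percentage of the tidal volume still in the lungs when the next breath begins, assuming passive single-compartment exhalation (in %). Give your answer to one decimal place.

10.1

Flow: 68 L/min ÷ 60 = 1.1333 L/s.
Vt = flow × Ti = 1.1333 L/s × 0.40 s × 1000 mL/L = 453.32 mL.
R = (PIP − Pplat)/V̇ = (34.9 − 24.7) / 1.1333 = 10.2/1.1333 = 9.0 cmH2O·s/L.
C = Vt/(Pplat − PEEP) = 453.32 / (24.7 − 8) = 453.32/16.7 = 27.145 mL/cmH2O.
τ = R × C = 9.0 × 0.02715 L/cmH2O = 0.2444 s.
Fraction remaining at end-expiration = e^(−Te/τ) = e^(−0.56/0.2444) = 0.1011 → 10.11%.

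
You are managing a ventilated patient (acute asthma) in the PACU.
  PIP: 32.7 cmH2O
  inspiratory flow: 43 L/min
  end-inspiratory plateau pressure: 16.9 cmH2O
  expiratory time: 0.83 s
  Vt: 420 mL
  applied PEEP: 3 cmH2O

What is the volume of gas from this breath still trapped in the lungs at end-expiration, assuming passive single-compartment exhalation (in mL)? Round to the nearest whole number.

Flow: 43 L/min ÷ 60 = 0.7167 L/s.
R = (PIP − Pplat)/V̇ = (32.7 − 16.9) / 0.7167 = 15.8/0.7167 = 22.045 cmH2O·s/L.
C = Vt/(Pplat − PEEP) = 420.0 / (16.9 − 3) = 420.0/13.9 = 30.216 mL/cmH2O.
τ = R × C = 22.045 × 0.03022 L/cmH2O = 0.6662 s.
Fraction remaining = e^(−Te/τ) = e^(−0.83/0.6662) = 0.2877.
Trapped volume = 420.0 × 0.2877 = 120.83 mL.

121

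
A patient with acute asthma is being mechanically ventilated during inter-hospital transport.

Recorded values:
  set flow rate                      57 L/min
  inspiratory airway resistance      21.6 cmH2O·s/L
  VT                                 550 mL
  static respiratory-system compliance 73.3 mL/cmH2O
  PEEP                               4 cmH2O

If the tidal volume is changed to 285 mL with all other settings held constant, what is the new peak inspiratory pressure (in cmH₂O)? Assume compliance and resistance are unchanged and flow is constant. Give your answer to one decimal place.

28.4

Flow: 57 L/min ÷ 60 = 0.95 L/s.
PIP = Vt/C + R·V̇ + PEEP (constant-flow equation of motion).
Only the elastic term changes: ΔPIP = ΔVt / C = (285 − 550) / 73.3 = -3.615 cmH2O.
Original PIP = 550/73.3 + 21.6×0.95 + 4 = 32.023 cmH2O; new PIP = 32.023 + (-3.615) = 28.408 cmH2O.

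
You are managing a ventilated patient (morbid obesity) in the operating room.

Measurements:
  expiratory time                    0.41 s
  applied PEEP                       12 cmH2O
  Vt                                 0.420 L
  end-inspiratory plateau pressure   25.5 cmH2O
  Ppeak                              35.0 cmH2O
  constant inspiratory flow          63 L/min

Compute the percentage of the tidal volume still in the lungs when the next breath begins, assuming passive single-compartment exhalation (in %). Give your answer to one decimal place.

23.3

Flow: 63 L/min ÷ 60 = 1.05 L/s.
R = (PIP − Pplat)/V̇ = (35.0 − 25.5) / 1.05 = 9.5/1.05 = 9.048 cmH2O·s/L.
C = Vt/(Pplat − PEEP) = 420.0 / (25.5 − 12) = 420.0/13.5 = 31.111 mL/cmH2O.
τ = R × C = 9.048 × 0.03111 L/cmH2O = 0.2815 s.
Fraction remaining at end-expiration = e^(−Te/τ) = e^(−0.41/0.2815) = 0.2331 → 23.31%.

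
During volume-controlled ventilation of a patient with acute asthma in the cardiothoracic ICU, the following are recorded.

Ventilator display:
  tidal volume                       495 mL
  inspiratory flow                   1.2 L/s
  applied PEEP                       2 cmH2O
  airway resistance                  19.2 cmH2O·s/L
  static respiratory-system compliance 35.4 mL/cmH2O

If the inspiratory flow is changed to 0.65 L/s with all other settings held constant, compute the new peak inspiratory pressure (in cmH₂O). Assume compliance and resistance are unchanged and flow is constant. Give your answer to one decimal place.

28.5

PIP = Vt/C + R·V̇ + PEEP (constant-flow equation of motion).
Only the resistive term changes: ΔPIP = R × ΔV̇ = 19.2 × (0.65 − 1.2) = 19.2 × -0.55 = -10.56 cmH2O.
Original PIP = 495/35.4 + 19.2×1.2 + 2 = 39.023 cmH2O; new PIP = 39.023 + (-10.56) = 28.463 cmH2O.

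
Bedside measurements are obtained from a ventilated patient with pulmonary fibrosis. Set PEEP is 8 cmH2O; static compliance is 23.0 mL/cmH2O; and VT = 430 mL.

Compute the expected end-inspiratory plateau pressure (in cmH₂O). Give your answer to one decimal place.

26.7

Pplat = PEEP + Vt / Cstat = 8 + 430 / 23.0 = 8 + 18.696 = 26.696 cmH2O.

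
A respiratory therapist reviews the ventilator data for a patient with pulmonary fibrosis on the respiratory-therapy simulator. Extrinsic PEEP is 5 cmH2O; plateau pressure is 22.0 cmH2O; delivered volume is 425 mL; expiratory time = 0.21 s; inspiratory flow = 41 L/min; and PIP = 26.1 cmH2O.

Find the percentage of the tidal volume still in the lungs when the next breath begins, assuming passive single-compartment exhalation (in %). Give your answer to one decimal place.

24.7

Flow: 41 L/min ÷ 60 = 0.6833 L/s.
R = (PIP − Pplat)/V̇ = (26.1 − 22.0) / 0.6833 = 4.1/0.6833 = 6.0 cmH2O·s/L.
C = Vt/(Pplat − PEEP) = 425.0 / (22.0 − 5) = 425.0/17.0 = 25.0 mL/cmH2O.
τ = R × C = 6.0 × 0.025 L/cmH2O = 0.15 s.
Fraction remaining at end-expiration = e^(−Te/τ) = e^(−0.21/0.15) = 0.2466 → 24.66%.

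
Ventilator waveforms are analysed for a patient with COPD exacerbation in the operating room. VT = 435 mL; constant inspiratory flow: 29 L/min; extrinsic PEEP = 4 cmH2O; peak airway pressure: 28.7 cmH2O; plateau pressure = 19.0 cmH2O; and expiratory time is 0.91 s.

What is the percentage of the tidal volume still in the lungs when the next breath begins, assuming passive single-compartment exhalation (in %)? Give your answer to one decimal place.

20.9

Flow: 29 L/min ÷ 60 = 0.4833 L/s.
R = (PIP − Pplat)/V̇ = (28.7 − 19.0) / 0.4833 = 9.7/0.4833 = 20.07 cmH2O·s/L.
C = Vt/(Pplat − PEEP) = 435.0 / (19.0 − 4) = 435.0/15.0 = 29.0 mL/cmH2O.
τ = R × C = 20.07 × 0.029 L/cmH2O = 0.582 s.
Fraction remaining at end-expiration = e^(−Te/τ) = e^(−0.91/0.582) = 0.2094 → 20.94%.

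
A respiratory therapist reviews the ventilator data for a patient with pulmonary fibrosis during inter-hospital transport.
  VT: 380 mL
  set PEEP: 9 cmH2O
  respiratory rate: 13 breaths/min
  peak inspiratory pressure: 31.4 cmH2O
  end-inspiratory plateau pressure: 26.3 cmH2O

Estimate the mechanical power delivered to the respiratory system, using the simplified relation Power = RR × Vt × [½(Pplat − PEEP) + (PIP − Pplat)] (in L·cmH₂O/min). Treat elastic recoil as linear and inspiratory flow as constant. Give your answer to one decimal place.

67.9

Per-breath work = Vt × [½(Pplat−PEEP) + (PIP−Pplat)] = 0.380 × [0.5×17.3 + 5.1] = 0.380 × 13.75 = 5.225 L·cmH2O.
Power = 13 × 5.225 = 67.925 L·cmH2O/min.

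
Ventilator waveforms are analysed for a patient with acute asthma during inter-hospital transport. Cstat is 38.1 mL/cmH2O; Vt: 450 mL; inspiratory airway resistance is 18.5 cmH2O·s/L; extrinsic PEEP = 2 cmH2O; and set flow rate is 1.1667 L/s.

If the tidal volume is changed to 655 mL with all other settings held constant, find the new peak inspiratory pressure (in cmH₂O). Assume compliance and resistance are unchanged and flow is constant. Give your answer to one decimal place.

40.8

PIP = Vt/C + R·V̇ + PEEP (constant-flow equation of motion).
Only the elastic term changes: ΔPIP = ΔVt / C = (655 − 450) / 38.1 = 5.381 cmH2O.
Original PIP = 450/38.1 + 18.5×1.1667 + 2 = 35.395 cmH2O; new PIP = 35.395 + (5.381) = 40.776 cmH2O.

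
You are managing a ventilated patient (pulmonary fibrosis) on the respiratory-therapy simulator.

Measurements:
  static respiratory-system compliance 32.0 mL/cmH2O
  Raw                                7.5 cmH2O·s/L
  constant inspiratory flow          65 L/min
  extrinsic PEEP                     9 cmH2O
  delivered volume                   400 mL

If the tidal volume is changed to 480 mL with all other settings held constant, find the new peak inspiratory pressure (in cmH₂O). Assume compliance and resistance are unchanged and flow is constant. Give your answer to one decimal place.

Flow: 65 L/min ÷ 60 = 1.0833 L/s.
PIP = Vt/C + R·V̇ + PEEP (constant-flow equation of motion).
Only the elastic term changes: ΔPIP = ΔVt / C = (480 − 400) / 32.0 = 2.5 cmH2O.
Original PIP = 400/32.0 + 7.5×1.0833 + 9 = 29.625 cmH2O; new PIP = 29.625 + (2.5) = 32.125 cmH2O.

32.1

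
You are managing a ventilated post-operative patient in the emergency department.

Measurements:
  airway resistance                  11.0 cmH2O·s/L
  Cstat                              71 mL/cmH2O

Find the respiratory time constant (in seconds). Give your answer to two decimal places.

τ = R × C = 11.0 × 71 mL/cmH2O = 11.0 × 0.071 L/cmH2O = 0.781 s.

0.78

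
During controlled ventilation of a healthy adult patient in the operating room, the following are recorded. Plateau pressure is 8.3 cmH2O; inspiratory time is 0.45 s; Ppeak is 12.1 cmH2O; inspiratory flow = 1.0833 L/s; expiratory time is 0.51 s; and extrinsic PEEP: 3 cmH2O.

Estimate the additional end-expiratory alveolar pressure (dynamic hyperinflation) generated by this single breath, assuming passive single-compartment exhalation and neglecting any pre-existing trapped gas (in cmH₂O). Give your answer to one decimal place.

Vt = flow × Ti = 1.0833 L/s × 0.45 s × 1000 mL/L = 487.49 mL.
R = (PIP − Pplat)/V̇ = (12.1 − 8.3) / 1.0833 = 3.8/1.0833 = 3.508 cmH2O·s/L.
C = Vt/(Pplat − PEEP) = 487.49 / (8.3 − 3) = 487.49/5.3 = 91.979 mL/cmH2O.
τ = R × C = 3.508 × 0.09198 L/cmH2O = 0.3227 s.
Fraction remaining = e^(−Te/τ) = e^(−0.51/0.3227) = 0.2059; trapped volume = 487.49 × 0.2059 = 100.37 mL.
Additional alveolar pressure from trapping ≈ V_trapped / C = 100.37 / 91.979 = 1.091 cmH2O.

1.1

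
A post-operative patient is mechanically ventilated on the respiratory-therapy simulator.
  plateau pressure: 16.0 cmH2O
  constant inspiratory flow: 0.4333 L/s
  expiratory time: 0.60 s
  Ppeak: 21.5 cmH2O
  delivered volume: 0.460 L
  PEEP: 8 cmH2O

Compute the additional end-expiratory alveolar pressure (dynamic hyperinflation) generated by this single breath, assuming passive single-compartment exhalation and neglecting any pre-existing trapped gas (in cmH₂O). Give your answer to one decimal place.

R = (PIP − Pplat)/V̇ = (21.5 − 16.0) / 0.4333 = 5.5/0.4333 = 12.693 cmH2O·s/L.
C = Vt/(Pplat − PEEP) = 460.0 / (16.0 − 8) = 460.0/8.0 = 57.5 mL/cmH2O.
τ = R × C = 12.693 × 0.0575 L/cmH2O = 0.7298 s.
Fraction remaining = e^(−Te/τ) = e^(−0.60/0.7298) = 0.4395; trapped volume = 460.0 × 0.4395 = 202.17 mL.
Additional alveolar pressure from trapping ≈ V_trapped / C = 202.17 / 57.5 = 3.516 cmH2O.

3.5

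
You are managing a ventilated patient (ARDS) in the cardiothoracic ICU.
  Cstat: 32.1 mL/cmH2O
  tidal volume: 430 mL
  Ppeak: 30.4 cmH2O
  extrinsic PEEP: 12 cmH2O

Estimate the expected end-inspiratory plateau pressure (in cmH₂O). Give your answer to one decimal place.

Pplat = PEEP + Vt / Cstat = 12 + 430 / 32.1 = 12 + 13.396 = 25.396 cmH2O.

25.4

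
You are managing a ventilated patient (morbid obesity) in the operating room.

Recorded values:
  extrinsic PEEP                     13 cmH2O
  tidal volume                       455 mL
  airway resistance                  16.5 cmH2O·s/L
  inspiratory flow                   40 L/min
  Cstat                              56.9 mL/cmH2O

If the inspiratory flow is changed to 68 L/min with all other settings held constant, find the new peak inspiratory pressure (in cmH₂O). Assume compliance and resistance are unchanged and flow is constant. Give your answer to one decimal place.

39.7

Flow: 40 L/min ÷ 60 = 0.6667 L/s.
New flow: 68 L/min ÷ 60 = 1.1333 L/s.
PIP = Vt/C + R·V̇ + PEEP (constant-flow equation of motion).
Only the resistive term changes: ΔPIP = R × ΔV̇ = 16.5 × (1.1333 − 0.6667) = 16.5 × 0.4666 = 7.699 cmH2O.
Original PIP = 455/56.9 + 16.5×0.6667 + 13 = 31.997 cmH2O; new PIP = 31.997 + (7.699) = 39.696 cmH2O.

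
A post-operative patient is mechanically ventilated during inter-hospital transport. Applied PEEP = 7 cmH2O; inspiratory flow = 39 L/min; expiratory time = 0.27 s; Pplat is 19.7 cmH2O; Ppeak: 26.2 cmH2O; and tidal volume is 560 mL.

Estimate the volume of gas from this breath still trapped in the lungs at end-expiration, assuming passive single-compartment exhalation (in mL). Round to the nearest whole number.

304

Flow: 39 L/min ÷ 60 = 0.65 L/s.
R = (PIP − Pplat)/V̇ = (26.2 − 19.7) / 0.65 = 6.5/0.65 = 10.0 cmH2O·s/L.
C = Vt/(Pplat − PEEP) = 560.0 / (19.7 − 7) = 560.0/12.7 = 44.094 mL/cmH2O.
τ = R × C = 10.0 × 0.04409 L/cmH2O = 0.4409 s.
Fraction remaining = e^(−Te/τ) = e^(−0.27/0.4409) = 0.5421.
Trapped volume = 560.0 × 0.5421 = 303.58 mL.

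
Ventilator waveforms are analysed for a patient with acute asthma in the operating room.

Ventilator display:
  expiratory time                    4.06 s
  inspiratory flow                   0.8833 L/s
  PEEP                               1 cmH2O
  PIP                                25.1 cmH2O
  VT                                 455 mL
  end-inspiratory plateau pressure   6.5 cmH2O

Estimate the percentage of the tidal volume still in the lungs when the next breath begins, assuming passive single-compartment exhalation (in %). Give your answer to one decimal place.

R = (PIP − Pplat)/V̇ = (25.1 − 6.5) / 0.8833 = 18.6/0.8833 = 21.057 cmH2O·s/L.
C = Vt/(Pplat − PEEP) = 455.0 / (6.5 − 1) = 455.0/5.5 = 82.727 mL/cmH2O.
τ = R × C = 21.057 × 0.08273 L/cmH2O = 1.742 s.
Fraction remaining at end-expiration = e^(−Te/τ) = e^(−4.06/1.742) = 0.09723 → 9.723%.

9.7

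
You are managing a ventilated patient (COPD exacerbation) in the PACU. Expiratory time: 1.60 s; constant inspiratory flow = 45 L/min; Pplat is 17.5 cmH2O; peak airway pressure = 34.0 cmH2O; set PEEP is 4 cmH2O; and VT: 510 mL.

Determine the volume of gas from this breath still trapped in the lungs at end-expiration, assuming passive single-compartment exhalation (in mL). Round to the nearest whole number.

74

Flow: 45 L/min ÷ 60 = 0.75 L/s.
R = (PIP − Pplat)/V̇ = (34.0 − 17.5) / 0.75 = 16.5/0.75 = 22.0 cmH2O·s/L.
C = Vt/(Pplat − PEEP) = 510.0 / (17.5 − 4) = 510.0/13.5 = 37.778 mL/cmH2O.
τ = R × C = 22.0 × 0.03778 L/cmH2O = 0.8312 s.
Fraction remaining = e^(−Te/τ) = e^(−1.60/0.8312) = 0.1459.
Trapped volume = 510.0 × 0.1459 = 74.409 mL.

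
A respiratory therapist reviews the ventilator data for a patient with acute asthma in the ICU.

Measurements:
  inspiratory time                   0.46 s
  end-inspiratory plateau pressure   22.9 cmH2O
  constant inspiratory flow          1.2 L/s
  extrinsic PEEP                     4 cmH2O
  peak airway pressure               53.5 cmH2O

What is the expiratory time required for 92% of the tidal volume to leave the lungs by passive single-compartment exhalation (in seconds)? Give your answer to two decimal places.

1.88

Vt = flow × Ti = 1.2 L/s × 0.46 s × 1000 mL/L = 552.0 mL.
R = (PIP − Pplat)/V̇ = (53.5 − 22.9) / 1.2 = 30.6/1.2 = 25.5 cmH2O·s/L.
C = Vt/(Pplat − PEEP) = 552.0 / (22.9 − 4) = 552.0/18.9 = 29.206 mL/cmH2O.
τ = R × C = 25.5 × 0.02921 L/cmH2O = 0.7449 s.
t = −τ·ln(1 − 0.92) = −0.7449·ln(0.08) = 1.881 s.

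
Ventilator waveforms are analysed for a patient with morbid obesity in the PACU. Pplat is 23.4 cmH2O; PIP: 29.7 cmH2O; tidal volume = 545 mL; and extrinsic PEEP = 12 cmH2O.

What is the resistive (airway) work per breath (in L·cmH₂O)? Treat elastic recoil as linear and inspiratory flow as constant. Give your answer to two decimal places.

With constant inspiratory flow the resistive pressure is constant at PIP − Pplat = 29.7 − 23.4 = 6.3 cmH2O, so resistive work = 6.3 × 0.545 = 3.434 L·cmH2O.

3.43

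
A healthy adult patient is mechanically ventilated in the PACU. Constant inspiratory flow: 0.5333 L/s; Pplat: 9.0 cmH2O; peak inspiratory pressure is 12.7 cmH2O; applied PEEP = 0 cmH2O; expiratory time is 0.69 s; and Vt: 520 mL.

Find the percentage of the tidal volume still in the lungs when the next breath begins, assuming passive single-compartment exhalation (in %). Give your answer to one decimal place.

R = (PIP − Pplat)/V̇ = (12.7 − 9.0) / 0.5333 = 3.7/0.5333 = 6.938 cmH2O·s/L.
C = Vt/(Pplat − PEEP) = 520.0 / (9.0 − 0) = 520.0/9.0 = 57.778 mL/cmH2O.
τ = R × C = 6.938 × 0.05778 L/cmH2O = 0.4009 s.
Fraction remaining at end-expiration = e^(−Te/τ) = e^(−0.69/0.4009) = 0.1789 → 17.89%.

17.9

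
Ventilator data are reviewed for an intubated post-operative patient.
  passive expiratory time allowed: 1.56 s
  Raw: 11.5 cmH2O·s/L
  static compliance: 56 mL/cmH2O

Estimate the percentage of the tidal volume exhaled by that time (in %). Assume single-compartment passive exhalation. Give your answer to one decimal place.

91.1

τ = R × C = 11.5 × 56 mL/cmH2O = 11.5 × 0.056 L/cmH2O = 0.644 s.
Passive exhalation: V(t)/V₀ = e^(−t/τ) = e^(−1.56/0.644) = 0.08871.
Fraction exhaled = 1 − 0.08871 = 0.9113 → 91.13%.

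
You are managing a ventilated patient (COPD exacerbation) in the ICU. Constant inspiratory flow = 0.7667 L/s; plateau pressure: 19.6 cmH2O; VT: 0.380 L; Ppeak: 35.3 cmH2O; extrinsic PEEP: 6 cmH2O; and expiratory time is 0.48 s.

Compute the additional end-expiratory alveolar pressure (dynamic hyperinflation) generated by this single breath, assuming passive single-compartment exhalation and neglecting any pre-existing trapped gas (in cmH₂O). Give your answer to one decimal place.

5.9

R = (PIP − Pplat)/V̇ = (35.3 − 19.6) / 0.7667 = 15.7/0.7667 = 20.477 cmH2O·s/L.
C = Vt/(Pplat − PEEP) = 380.0 / (19.6 − 6) = 380.0/13.6 = 27.941 mL/cmH2O.
τ = R × C = 20.477 × 0.02794 L/cmH2O = 0.5721 s.
Fraction remaining = e^(−Te/τ) = e^(−0.48/0.5721) = 0.4321; trapped volume = 380.0 × 0.4321 = 164.2 mL.
Additional alveolar pressure from trapping ≈ V_trapped / C = 164.2 / 27.941 = 5.877 cmH2O.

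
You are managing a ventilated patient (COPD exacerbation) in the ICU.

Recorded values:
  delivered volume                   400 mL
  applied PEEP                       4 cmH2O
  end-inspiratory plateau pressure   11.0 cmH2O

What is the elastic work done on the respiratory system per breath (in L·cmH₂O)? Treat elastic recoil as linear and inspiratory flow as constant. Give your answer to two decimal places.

1.40

Elastic work ≈ ½ × (Pplat − PEEP) × Vt = 0.5 × (11.0 − 4) × 0.400 L = 0.5 × 7.0 × 0.400 = 1.4 L·cmH2O.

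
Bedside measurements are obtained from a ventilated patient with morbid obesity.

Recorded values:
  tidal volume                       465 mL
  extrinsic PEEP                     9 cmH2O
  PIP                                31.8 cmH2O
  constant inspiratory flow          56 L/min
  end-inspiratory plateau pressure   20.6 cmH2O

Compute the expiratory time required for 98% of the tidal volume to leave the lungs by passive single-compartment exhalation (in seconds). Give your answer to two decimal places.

Flow: 56 L/min ÷ 60 = 0.9333 L/s.
R = (PIP − Pplat)/V̇ = (31.8 − 20.6) / 0.9333 = 11.2/0.9333 = 12.0 cmH2O·s/L.
C = Vt/(Pplat − PEEP) = 465.0 / (20.6 − 9) = 465.0/11.6 = 40.086 mL/cmH2O.
τ = R × C = 12.0 × 0.04009 L/cmH2O = 0.4811 s.
t = −τ·ln(1 − 0.98) = −0.4811·ln(0.02) = 1.882 s.

1.88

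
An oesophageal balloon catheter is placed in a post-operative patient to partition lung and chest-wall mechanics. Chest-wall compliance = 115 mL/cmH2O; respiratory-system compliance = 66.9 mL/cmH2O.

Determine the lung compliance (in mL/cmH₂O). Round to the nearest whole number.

160

1/CL = 1/Crs − 1/Ccw.
1/CL = 1/66.9 − 1/115 = 0.006252.
CL = 159.95 mL/cmH2O.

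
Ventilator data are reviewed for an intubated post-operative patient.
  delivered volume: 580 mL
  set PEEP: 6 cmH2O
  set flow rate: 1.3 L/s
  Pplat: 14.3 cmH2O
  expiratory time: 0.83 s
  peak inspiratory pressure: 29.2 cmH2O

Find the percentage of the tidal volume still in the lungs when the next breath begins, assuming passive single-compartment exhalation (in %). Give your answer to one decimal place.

R = (PIP − Pplat)/V̇ = (29.2 − 14.3) / 1.3 = 14.9/1.3 = 11.462 cmH2O·s/L.
C = Vt/(Pplat − PEEP) = 580.0 / (14.3 − 6) = 580.0/8.3 = 69.88 mL/cmH2O.
τ = R × C = 11.462 × 0.06988 L/cmH2O = 0.801 s.
Fraction remaining at end-expiration = e^(−Te/τ) = e^(−0.83/0.801) = 0.3548 → 35.48%.

35.5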